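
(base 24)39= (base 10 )81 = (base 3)10000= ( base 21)3i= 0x51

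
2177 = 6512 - 4335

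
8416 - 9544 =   -  1128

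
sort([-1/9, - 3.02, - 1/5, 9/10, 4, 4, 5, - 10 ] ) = [ - 10, - 3.02, - 1/5, -1/9,9/10 , 4, 4, 5]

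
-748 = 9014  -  9762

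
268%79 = 31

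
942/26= 36 + 3/13 = 36.23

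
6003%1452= 195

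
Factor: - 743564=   -  2^2 *211^1*881^1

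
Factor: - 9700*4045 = -39236500 = -2^2*5^3*97^1*809^1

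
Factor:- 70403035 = -5^1*17^1*541^1*1531^1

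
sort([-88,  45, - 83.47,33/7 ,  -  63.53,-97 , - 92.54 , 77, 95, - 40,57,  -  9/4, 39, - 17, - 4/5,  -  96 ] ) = [ - 97, - 96, - 92.54 ,-88 , - 83.47, - 63.53, - 40, - 17  ,  -  9/4 , - 4/5, 33/7, 39, 45,57, 77,95]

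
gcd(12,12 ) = 12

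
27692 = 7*3956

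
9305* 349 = 3247445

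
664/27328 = 83/3416 = 0.02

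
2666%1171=324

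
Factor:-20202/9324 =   -  2^( - 1) * 3^( - 1)*13^1 = - 13/6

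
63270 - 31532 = 31738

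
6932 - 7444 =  - 512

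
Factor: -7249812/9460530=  - 2^1*3^( - 2 )*5^( - 1)*37^ ( - 1 )*151^1*947^( - 1)*4001^1=-1208302/1576755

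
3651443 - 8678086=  - 5026643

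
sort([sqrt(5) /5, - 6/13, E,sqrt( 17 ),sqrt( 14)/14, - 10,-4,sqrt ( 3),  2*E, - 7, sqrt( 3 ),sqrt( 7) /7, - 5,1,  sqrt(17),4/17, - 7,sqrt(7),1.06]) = [ - 10, - 7, - 7, - 5 ,-4,-6/13, 4/17,sqrt( 14)/14,sqrt( 7)/7,sqrt (5)/5,1,1.06,  sqrt(3), sqrt( 3 ), sqrt( 7),E,sqrt(17),sqrt( 17 ),2*E]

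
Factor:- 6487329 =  - 3^1*29^1 * 74567^1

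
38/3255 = 38/3255= 0.01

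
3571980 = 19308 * 185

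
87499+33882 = 121381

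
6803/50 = 6803/50  =  136.06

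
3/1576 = 3/1576  =  0.00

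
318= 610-292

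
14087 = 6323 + 7764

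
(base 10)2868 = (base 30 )35I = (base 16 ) b34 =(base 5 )42433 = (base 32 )2PK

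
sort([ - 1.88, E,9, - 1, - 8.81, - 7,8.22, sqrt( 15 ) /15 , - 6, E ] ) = [ - 8.81, - 7, -6, - 1.88, - 1,sqrt(15 ) /15, E,E,8.22,9]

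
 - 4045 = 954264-958309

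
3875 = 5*775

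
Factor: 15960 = 2^3*3^1*5^1*7^1 * 19^1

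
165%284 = 165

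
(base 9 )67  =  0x3d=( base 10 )61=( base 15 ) 41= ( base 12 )51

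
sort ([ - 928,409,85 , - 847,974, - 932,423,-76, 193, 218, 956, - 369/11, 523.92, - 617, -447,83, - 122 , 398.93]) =[ - 932,  -  928, - 847, - 617, - 447, - 122,  -  76, - 369/11 , 83, 85, 193, 218, 398.93, 409, 423,523.92, 956,  974] 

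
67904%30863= 6178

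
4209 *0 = 0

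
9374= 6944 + 2430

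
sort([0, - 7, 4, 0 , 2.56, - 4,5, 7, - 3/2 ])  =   [ - 7 , - 4, -3/2, 0,0, 2.56, 4,5, 7] 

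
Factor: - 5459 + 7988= 3^2*281^1 =2529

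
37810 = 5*7562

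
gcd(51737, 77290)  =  1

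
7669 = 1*7669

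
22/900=11/450 = 0.02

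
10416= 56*186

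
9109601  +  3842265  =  12951866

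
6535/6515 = 1307/1303 = 1.00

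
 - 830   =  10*(-83 )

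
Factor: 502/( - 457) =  - 2^1*251^1*457^( - 1) 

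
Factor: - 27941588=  - 2^2 *6985397^1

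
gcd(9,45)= 9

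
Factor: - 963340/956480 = - 983/976 = - 2^( - 4)*61^( - 1 )*983^1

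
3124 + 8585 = 11709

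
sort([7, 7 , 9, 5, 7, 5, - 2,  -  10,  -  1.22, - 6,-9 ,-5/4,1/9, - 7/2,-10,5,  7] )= [-10, - 10,-9, - 6 ,-7/2,-2, - 5/4, - 1.22, 1/9,5,5,5, 7, 7, 7,7,9 ]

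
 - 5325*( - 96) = 511200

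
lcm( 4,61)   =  244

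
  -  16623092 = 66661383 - 83284475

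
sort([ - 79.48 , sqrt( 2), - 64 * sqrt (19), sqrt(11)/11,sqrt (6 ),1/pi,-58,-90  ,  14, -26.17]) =[ - 64*sqrt( 19),-90, - 79.48 , - 58, - 26.17, sqrt(11 )/11, 1/pi, sqrt( 2), sqrt( 6),  14]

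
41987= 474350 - 432363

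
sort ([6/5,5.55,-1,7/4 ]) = [ - 1, 6/5, 7/4,5.55]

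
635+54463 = 55098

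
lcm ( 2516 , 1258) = 2516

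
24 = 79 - 55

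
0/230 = 0 = 0.00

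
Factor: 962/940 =2^( - 1 )*5^( - 1)*13^1 * 37^1 *47^(  -  1)=481/470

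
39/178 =39/178= 0.22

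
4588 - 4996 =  - 408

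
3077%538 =387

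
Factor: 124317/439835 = 171/605 = 3^2*5^( - 1) * 11^(- 2)*19^1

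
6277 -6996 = -719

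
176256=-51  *(-3456)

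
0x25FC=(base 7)40231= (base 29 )BG9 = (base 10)9724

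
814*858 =698412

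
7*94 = 658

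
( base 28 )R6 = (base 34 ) ME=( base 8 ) 1372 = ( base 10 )762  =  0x2FA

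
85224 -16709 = 68515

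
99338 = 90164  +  9174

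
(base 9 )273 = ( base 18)cc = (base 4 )3210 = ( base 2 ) 11100100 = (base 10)228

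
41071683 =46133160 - 5061477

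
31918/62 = 15959/31 = 514.81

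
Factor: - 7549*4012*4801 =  - 145405908988 = -2^2*17^1*59^1*4801^1*7549^1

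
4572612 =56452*81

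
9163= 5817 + 3346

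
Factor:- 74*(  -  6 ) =444 = 2^2 * 3^1 * 37^1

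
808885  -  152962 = 655923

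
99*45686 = 4522914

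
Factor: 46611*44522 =2^1*3^2*113^1*197^1*5179^1 = 2075214942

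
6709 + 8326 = 15035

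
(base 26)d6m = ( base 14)33A6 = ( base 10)8966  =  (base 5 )241331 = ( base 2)10001100000110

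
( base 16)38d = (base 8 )1615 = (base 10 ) 909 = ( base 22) 1j7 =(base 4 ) 32031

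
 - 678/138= - 5 + 2/23 = -4.91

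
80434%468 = 406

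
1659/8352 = 553/2784 = 0.20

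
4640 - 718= 3922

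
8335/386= 21 + 229/386 = 21.59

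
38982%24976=14006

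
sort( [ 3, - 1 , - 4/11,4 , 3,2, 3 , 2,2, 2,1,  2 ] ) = [ - 1, - 4/11, 1 , 2, 2,2, 2,2, 3,  3,3,  4]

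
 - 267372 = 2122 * ( - 126)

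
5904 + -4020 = 1884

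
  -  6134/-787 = 7  +  625/787 = 7.79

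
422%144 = 134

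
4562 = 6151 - 1589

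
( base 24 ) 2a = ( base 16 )3a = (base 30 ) 1s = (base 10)58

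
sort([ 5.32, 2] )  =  [ 2,  5.32 ]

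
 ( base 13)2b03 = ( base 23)BJ0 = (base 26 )96g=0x1870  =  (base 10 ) 6256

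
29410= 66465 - 37055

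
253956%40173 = 12918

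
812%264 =20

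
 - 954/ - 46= 477/23 = 20.74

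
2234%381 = 329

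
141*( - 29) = -4089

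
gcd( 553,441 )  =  7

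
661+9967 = 10628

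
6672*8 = 53376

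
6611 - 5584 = 1027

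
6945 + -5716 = 1229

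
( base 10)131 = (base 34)3t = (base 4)2003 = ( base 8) 203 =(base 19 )6h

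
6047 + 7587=13634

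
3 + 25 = 28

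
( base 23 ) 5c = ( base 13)9A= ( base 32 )3V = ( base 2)1111111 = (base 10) 127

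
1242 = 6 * 207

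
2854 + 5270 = 8124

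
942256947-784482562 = 157774385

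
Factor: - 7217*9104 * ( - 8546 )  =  2^5*7^1*569^1*1031^1*4273^1 =561502692128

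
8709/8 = 1088  +  5/8=1088.62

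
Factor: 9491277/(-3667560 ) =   -  2^(  -  3 )*5^(-1 )*13^( - 1 ) * 37^2*2311^1*  2351^( - 1 ) = - 3163759/1222520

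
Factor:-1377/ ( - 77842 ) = 2^( - 1 )*3^4 *17^1*38921^( - 1) 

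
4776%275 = 101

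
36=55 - 19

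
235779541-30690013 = 205089528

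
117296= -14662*(- 8)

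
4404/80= 55+1/20 = 55.05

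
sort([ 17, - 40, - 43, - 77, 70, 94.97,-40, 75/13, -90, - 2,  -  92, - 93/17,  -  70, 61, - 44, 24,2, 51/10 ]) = [  -  92, - 90,-77 ,-70,  -  44,-43  , - 40, - 40,-93/17, - 2,2, 51/10,75/13 , 17,24, 61 , 70,94.97]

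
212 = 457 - 245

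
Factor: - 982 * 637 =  - 2^1*7^2*13^1*491^1=- 625534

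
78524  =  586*134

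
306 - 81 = 225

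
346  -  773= - 427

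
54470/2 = 27235 = 27235.00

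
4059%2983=1076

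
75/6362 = 75/6362 = 0.01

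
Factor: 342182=2^1*171091^1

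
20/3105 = 4/621 = 0.01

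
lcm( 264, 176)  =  528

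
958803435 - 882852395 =75951040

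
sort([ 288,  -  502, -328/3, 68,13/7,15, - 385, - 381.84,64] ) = [ - 502, - 385,-381.84, - 328/3,13/7, 15,64,68, 288 ]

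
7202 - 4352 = 2850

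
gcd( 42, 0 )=42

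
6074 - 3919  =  2155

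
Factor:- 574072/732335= - 584/745 = - 2^3 * 5^( - 1 )*73^1*149^(- 1)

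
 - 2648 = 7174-9822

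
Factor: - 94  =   -2^1*47^1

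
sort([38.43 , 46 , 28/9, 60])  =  [28/9,38.43, 46,  60 ] 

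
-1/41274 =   -  1+41273/41274 = - 0.00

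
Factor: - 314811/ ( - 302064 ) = 2^( - 4 )*3^1*19^1*29^( - 1)*31^( - 1 )*263^1=14991/14384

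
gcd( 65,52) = 13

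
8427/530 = 159/10 = 15.90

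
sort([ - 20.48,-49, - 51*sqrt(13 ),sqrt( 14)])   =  [ - 51*sqrt(13) , - 49,  -  20.48, sqrt( 14) ] 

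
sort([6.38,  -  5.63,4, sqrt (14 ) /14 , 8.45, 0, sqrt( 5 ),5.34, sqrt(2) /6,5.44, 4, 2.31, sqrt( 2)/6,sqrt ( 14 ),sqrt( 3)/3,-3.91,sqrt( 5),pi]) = [- 5.63, - 3.91,0,sqrt(2) /6,sqrt( 2)/6, sqrt (14) /14,sqrt ( 3 ) /3,sqrt(5),sqrt(5),2.31,pi, sqrt(14),4,4,5.34, 5.44,6.38,8.45 ] 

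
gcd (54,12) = 6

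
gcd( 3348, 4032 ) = 36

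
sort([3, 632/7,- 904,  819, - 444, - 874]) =[ - 904, - 874, - 444, 3,632/7, 819]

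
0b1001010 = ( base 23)35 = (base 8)112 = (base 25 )2O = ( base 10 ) 74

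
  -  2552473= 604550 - 3157023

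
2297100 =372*6175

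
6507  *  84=546588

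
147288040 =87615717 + 59672323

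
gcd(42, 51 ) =3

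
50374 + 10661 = 61035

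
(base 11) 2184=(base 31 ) 2UN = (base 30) 35P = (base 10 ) 2875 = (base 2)101100111011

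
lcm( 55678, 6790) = 278390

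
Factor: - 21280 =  - 2^5*5^1*7^1*19^1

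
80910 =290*279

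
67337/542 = 124 +129/542= 124.24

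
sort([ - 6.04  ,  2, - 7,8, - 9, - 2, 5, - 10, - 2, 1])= [-10, - 9,  -  7, - 6.04, - 2, - 2 , 1,2, 5, 8 ]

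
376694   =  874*431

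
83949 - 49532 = 34417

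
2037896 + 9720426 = 11758322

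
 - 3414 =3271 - 6685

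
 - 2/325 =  - 2/325=   -0.01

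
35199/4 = 8799 + 3/4 = 8799.75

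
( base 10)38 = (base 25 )1D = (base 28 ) 1A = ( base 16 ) 26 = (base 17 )24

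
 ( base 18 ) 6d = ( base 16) 79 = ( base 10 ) 121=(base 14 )89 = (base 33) 3M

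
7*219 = 1533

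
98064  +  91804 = 189868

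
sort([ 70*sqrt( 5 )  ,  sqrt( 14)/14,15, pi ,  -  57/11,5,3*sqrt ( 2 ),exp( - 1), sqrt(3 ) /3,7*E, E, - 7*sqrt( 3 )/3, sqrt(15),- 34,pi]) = [ - 34, - 57/11, - 7*sqrt(3)/3, sqrt ( 14) /14, exp( - 1),sqrt ( 3)/3,E , pi,pi, sqrt( 15), 3*sqrt(2 ),5, 15, 7*E, 70*sqrt( 5 )]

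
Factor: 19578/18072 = 2^( - 2) * 3^( - 1)*13^1 = 13/12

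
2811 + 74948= 77759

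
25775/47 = 548 + 19/47 = 548.40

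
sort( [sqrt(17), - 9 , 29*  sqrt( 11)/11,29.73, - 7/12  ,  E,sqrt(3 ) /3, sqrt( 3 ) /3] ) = [ - 9, - 7/12,sqrt(3) /3,sqrt( 3 ) /3,  E,sqrt(17 ),29*sqrt( 11) /11 , 29.73 ]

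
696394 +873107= 1569501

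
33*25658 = 846714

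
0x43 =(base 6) 151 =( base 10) 67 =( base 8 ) 103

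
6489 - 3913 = 2576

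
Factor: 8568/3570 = 2^2*3^1*5^( - 1) = 12/5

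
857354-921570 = -64216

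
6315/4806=2105/1602 = 1.31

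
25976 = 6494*4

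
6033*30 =180990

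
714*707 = 504798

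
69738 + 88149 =157887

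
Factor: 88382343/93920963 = 3^1 * 7^1 * 29^1*103^1*1409^1*5413^( - 1 )*17351^(-1 ) 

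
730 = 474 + 256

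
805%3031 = 805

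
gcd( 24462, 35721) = 81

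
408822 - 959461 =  - 550639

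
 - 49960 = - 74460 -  - 24500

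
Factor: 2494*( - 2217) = - 5529198 = - 2^1*3^1*29^1*43^1 * 739^1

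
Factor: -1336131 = - 3^2*31^1*4789^1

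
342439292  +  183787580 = 526226872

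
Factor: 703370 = 2^1*5^1*37^1 * 1901^1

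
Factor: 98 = 2^1 * 7^2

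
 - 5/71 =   -  5/71 = - 0.07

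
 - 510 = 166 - 676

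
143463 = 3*47821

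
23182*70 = 1622740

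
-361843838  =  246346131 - 608189969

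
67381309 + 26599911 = 93981220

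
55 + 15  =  70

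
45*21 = 945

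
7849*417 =3273033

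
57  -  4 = 53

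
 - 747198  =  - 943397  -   - 196199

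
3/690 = 1/230=0.00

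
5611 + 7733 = 13344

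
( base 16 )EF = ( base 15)10e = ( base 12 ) 17B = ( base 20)bj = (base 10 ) 239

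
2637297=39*67623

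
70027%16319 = 4751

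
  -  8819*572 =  - 5044468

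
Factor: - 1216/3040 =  - 2/5 = - 2^1*5^( - 1)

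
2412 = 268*9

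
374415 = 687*545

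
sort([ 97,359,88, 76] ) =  [76, 88,97, 359] 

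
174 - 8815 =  - 8641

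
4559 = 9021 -4462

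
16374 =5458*3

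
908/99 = 908/99 = 9.17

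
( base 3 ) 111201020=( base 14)3900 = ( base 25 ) FOL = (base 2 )10011100001100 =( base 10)9996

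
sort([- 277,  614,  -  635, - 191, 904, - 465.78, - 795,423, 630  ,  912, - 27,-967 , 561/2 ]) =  [ - 967, - 795, - 635,-465.78,- 277, - 191,  -  27,561/2, 423, 614,630, 904, 912]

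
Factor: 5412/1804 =3^1 = 3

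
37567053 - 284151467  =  -246584414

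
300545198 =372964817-72419619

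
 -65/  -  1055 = 13/211 = 0.06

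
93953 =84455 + 9498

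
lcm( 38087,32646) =228522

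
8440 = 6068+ 2372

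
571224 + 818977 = 1390201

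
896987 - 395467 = 501520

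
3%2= 1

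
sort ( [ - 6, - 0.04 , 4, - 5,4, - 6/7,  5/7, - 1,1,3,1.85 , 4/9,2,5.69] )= [ - 6, - 5, - 1, - 6/7, - 0.04, 4/9,  5/7,1,  1.85, 2,3,4, 4,5.69 ]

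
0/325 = 0 = 0.00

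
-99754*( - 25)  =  2493850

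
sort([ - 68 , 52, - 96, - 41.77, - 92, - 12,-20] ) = [ - 96, - 92,-68,-41.77, - 20, - 12, 52 ] 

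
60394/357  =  60394/357 = 169.17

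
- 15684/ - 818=7842/409 = 19.17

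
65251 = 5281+59970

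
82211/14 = 82211/14=5872.21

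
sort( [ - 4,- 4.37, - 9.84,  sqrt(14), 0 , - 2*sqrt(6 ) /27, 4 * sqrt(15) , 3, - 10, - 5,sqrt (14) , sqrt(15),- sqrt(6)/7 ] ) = [ - 10, -9.84,  -  5, - 4.37, - 4, - sqrt( 6) /7, - 2 * sqrt(6) /27, 0, 3, sqrt(14), sqrt(14) , sqrt(15),4*sqrt( 15) ]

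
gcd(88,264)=88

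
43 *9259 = 398137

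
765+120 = 885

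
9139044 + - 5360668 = 3778376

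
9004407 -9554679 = - 550272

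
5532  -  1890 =3642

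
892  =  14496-13604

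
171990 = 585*294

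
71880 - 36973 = 34907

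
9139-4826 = 4313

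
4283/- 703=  - 4283/703 = - 6.09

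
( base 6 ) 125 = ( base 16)35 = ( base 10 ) 53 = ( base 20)2d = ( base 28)1p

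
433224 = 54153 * 8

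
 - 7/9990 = -7/9990 = - 0.00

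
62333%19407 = 4112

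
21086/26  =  811 = 811.00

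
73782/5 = 14756 + 2/5 =14756.40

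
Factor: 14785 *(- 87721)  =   - 1296954985 = -5^1*2957^1*87721^1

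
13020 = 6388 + 6632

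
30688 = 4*7672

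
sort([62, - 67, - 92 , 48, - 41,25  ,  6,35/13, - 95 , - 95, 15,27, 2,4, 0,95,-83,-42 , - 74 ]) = [ - 95, - 95, - 92 ,-83, - 74,  -  67, - 42, - 41,0,2,35/13,4, 6,15,25 , 27, 48,62,95] 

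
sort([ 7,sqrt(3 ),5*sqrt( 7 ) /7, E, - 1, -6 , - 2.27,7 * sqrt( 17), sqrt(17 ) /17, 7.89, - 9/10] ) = [  -  6, -2.27, - 1, - 9/10,sqrt( 17)/17, sqrt(3 ) , 5*sqrt( 7 )/7, E,  7, 7.89,  7*sqrt(17 )]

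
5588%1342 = 220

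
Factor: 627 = 3^1*11^1*19^1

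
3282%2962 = 320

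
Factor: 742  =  2^1*7^1*53^1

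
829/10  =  829/10 = 82.90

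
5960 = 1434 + 4526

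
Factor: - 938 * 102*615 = -2^2*3^2*5^1*7^1*17^1*41^1 * 67^1 = -58840740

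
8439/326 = 8439/326= 25.89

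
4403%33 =14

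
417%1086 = 417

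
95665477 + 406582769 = 502248246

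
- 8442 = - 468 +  - 7974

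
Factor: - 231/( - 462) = 2^( - 1) =1/2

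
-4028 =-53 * 76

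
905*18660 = 16887300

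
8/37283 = 8/37283 = 0.00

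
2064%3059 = 2064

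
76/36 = 19/9=   2.11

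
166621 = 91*1831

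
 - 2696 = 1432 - 4128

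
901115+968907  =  1870022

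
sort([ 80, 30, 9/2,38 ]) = [ 9/2, 30,  38,80 ]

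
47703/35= 47703/35 = 1362.94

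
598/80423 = 598/80423  =  0.01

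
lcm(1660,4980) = 4980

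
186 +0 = 186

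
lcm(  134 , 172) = 11524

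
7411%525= 61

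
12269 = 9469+2800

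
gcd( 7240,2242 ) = 2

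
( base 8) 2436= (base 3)1210112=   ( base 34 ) 14I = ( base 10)1310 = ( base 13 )79a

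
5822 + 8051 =13873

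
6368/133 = 47 + 117/133 = 47.88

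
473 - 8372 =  - 7899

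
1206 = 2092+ -886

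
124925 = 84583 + 40342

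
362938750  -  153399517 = 209539233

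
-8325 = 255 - 8580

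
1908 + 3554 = 5462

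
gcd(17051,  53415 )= 1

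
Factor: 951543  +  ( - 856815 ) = 2^3* 3^1*3947^1= 94728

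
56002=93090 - 37088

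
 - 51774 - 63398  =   - 115172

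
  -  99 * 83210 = - 8237790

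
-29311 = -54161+24850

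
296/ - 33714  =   - 148/16857  =  -0.01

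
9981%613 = 173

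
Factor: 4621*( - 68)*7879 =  - 2475802412=- 2^2*17^1*4621^1*7879^1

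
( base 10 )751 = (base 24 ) 177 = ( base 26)12n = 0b1011101111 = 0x2EF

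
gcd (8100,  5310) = 90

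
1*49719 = 49719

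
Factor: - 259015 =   -  5^1*51803^1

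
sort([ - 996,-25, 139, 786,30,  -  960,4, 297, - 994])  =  [-996, - 994, - 960,-25,4,30, 139,297, 786 ]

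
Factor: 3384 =2^3 *3^2 * 47^1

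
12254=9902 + 2352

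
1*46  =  46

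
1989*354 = 704106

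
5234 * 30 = 157020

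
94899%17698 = 6409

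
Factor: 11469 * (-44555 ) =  - 511001295 = -  3^1*5^1 *7^1*19^1*67^1 * 3823^1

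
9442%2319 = 166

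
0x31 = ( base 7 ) 100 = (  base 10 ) 49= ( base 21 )27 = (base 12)41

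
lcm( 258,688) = 2064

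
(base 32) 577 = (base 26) 7NL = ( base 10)5351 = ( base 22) B15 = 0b1010011100111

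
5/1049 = 5/1049 = 0.00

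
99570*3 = 298710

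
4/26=2/13 = 0.15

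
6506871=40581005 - 34074134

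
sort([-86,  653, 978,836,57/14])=[ - 86,57/14, 653,836, 978]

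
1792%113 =97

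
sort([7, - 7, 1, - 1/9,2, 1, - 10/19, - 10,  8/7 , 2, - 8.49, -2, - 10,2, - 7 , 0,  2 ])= [ - 10 ,-10,  -  8.49, - 7, - 7, - 2,- 10/19,-1/9, 0,1, 1, 8/7, 2, 2,2,2,7 ] 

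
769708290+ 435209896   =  1204918186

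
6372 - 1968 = 4404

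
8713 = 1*8713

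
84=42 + 42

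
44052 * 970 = 42730440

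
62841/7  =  8977+2/7 =8977.29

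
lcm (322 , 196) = 4508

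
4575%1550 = 1475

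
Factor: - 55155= -3^1*5^1*3677^1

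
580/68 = 145/17 = 8.53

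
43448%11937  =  7637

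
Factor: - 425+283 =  - 2^1*71^1 =- 142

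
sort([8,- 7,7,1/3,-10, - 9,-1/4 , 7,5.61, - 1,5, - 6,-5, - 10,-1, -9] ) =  [ - 10, - 10, - 9,-9,- 7,- 6, - 5 , - 1, - 1, -1/4, 1/3,5,5.61,7 , 7,8]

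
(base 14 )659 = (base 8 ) 2347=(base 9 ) 1644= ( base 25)205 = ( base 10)1255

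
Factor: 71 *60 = 4260 = 2^2 *3^1*5^1 *71^1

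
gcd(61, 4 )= 1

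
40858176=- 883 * ( - 46272 ) 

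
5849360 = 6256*935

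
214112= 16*13382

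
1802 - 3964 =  - 2162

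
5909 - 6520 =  - 611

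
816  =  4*204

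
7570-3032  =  4538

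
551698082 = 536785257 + 14912825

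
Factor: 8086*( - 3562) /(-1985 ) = 2^2*5^( -1)*13^2*137^1 *311^1*397^( - 1) = 28802332/1985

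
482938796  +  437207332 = 920146128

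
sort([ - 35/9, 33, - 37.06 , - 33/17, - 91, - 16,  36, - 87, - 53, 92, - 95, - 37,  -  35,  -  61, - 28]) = [ - 95, - 91,  -  87, - 61, -53,- 37.06, - 37, - 35, - 28, - 16 , - 35/9, - 33/17,33, 36, 92]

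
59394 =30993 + 28401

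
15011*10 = 150110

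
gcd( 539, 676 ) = 1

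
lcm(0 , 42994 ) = 0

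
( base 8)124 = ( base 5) 314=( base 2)1010100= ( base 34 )2G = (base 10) 84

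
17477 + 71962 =89439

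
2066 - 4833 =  - 2767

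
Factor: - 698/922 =  -  349^1*461^( - 1) = - 349/461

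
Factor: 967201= 967201^1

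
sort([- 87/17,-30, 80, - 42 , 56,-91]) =[ - 91 , - 42,  -  30, - 87/17,56 , 80]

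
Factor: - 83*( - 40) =3320 = 2^3 * 5^1 * 83^1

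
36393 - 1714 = 34679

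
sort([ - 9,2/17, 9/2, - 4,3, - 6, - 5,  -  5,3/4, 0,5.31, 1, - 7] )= [  -  9, - 7, - 6, - 5, - 5 , - 4 , 0,2/17,3/4,1, 3,9/2,5.31]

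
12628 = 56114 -43486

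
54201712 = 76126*712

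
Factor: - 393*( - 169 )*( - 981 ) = -65155077 = -3^3*13^2*109^1*131^1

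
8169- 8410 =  - 241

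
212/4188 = 53/1047 = 0.05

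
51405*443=22772415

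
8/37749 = 8/37749 = 0.00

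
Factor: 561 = 3^1*11^1*17^1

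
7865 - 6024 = 1841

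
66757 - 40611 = 26146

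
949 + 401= 1350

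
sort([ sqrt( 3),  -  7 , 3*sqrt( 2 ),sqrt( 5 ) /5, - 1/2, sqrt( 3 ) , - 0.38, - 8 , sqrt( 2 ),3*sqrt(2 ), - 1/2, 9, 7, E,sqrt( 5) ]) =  [  -  8, - 7, - 1/2 ,  -  1/2,-0.38,sqrt( 5 ) /5, sqrt( 2 ), sqrt ( 3),sqrt(3),sqrt(5), E,3*sqrt ( 2 ),3*sqrt(2),7, 9 ]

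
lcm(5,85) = 85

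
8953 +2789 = 11742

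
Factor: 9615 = 3^1*5^1 * 641^1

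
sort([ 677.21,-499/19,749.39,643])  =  [ - 499/19,  643,677.21, 749.39]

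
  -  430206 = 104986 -535192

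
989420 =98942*10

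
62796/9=20932/3 = 6977.33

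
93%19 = 17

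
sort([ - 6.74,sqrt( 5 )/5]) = [ - 6.74,sqrt( 5)/5 ]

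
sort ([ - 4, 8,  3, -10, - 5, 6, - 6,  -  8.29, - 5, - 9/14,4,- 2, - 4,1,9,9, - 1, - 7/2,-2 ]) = [ - 10, - 8.29,-6,-5,  -  5,- 4,- 4,-7/2, - 2,-2,-1,- 9/14,1,3 , 4,6,8 , 9 , 9]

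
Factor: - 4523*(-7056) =31914288  =  2^4*3^2*7^2*4523^1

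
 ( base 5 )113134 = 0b1000001001001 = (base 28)58p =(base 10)4169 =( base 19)ba8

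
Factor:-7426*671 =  -2^1 * 11^1*47^1 * 61^1 * 79^1 = - 4982846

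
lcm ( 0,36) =0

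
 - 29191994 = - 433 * 67418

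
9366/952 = 9 + 57/68 = 9.84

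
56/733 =56/733 = 0.08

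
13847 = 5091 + 8756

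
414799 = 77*5387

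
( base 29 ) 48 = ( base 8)174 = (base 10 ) 124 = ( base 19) 6A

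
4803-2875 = 1928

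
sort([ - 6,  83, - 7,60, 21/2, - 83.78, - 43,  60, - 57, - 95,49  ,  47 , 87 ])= [ - 95, - 83.78, - 57, - 43  , - 7, - 6,  21/2,47,  49,60,60, 83 , 87]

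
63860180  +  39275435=103135615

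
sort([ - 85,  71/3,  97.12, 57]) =[  -  85, 71/3, 57,97.12 ]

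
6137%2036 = 29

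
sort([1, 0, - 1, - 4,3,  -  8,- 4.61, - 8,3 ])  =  [-8,  -  8, - 4.61 ,-4, - 1 , 0, 1,3, 3 ] 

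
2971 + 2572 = 5543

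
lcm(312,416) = 1248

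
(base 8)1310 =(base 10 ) 712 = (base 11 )598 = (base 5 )10322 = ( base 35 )KC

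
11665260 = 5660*2061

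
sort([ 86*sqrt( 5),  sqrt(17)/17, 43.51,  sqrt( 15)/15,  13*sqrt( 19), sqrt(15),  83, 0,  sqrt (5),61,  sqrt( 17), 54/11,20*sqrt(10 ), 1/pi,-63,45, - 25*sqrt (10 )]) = [ - 25*sqrt(10), - 63,0,sqrt(17 )/17, sqrt(15 )/15,1/pi,  sqrt( 5),sqrt(15),  sqrt( 17),54/11,43.51, 45 , 13*sqrt(19 ),61,  20*sqrt(10),  83,86 *sqrt(5)]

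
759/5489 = 69/499=0.14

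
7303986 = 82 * 89073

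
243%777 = 243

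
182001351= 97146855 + 84854496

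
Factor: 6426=2^1 * 3^3*7^1*17^1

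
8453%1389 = 119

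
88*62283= 5480904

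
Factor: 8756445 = 3^1 * 5^1*17^1*23^1 * 1493^1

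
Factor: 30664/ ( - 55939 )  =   - 2^3*13^( - 2)*331^( - 1 )*3833^1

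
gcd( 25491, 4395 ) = 879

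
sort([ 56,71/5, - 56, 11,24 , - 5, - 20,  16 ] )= [ - 56, - 20, - 5,11,71/5, 16,24, 56] 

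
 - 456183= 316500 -772683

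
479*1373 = 657667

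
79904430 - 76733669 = 3170761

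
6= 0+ 6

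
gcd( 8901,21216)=3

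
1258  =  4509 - 3251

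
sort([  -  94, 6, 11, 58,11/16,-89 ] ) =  [-94, - 89 , 11/16,  6,11,  58]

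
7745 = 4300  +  3445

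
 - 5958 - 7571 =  - 13529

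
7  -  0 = 7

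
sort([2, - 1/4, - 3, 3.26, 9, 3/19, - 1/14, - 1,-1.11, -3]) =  [ -3, - 3, - 1.11 , -1,  -  1/4,-1/14, 3/19, 2,3.26, 9]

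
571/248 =2 + 75/248 = 2.30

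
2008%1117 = 891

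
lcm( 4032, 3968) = 249984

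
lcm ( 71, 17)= 1207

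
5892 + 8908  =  14800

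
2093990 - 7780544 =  - 5686554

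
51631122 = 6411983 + 45219139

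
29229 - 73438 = -44209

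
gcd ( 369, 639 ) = 9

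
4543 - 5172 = -629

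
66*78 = 5148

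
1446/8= 180 + 3/4= 180.75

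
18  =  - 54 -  - 72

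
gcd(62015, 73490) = 5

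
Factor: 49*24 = 2^3*3^1*7^2=1176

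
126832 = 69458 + 57374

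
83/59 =1 + 24/59 = 1.41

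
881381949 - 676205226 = 205176723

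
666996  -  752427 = -85431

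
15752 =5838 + 9914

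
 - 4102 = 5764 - 9866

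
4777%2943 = 1834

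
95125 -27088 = 68037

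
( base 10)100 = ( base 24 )44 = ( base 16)64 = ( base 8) 144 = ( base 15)6A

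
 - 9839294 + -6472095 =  - 16311389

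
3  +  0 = 3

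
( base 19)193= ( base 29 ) ID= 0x217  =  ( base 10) 535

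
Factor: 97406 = 2^1*113^1*431^1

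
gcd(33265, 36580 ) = 5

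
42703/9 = 42703/9=4744.78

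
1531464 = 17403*88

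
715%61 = 44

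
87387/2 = 87387/2 = 43693.50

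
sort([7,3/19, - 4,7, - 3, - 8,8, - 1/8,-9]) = [ - 9, - 8, - 4, - 3 , - 1/8 , 3/19,7,7,8]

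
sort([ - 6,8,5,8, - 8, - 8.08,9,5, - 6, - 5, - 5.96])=[ - 8.08, - 8, - 6, - 6, - 5.96,  -  5,5,5,8 , 8,9]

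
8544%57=51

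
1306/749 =1306/749 = 1.74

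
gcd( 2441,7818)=1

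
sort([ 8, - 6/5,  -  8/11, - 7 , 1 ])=[  -  7, - 6/5,-8/11,1, 8]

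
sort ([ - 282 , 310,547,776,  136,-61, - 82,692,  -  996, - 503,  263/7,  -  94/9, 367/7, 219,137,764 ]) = [ - 996,- 503,- 282, -82, - 61, - 94/9  ,  263/7, 367/7,136,137,  219,310,547,692,764,776]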